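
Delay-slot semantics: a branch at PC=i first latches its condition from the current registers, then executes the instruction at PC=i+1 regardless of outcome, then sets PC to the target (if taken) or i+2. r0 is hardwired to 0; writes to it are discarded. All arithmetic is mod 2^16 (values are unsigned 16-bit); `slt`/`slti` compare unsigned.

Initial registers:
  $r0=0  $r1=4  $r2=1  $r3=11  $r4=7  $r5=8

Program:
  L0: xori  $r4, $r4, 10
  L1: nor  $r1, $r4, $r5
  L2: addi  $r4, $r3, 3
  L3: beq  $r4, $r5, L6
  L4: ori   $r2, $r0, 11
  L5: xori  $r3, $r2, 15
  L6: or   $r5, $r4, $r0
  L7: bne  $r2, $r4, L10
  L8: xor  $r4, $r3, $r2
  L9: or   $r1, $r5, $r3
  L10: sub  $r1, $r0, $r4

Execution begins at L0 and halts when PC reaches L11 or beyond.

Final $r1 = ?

[0] xori  $r4, $r4, 10  →  {$r0:0, $r1:4, $r2:1, $r3:11, $r4:13, $r5:8}
[1] nor  $r1, $r4, $r5  →  {$r0:0, $r1:65522, $r2:1, $r3:11, $r4:13, $r5:8}
[2] addi  $r4, $r3, 3  →  {$r0:0, $r1:65522, $r2:1, $r3:11, $r4:14, $r5:8}
[3] beq  $r4, $r5, L6  →  {$r0:0, $r1:65522, $r2:1, $r3:11, $r4:14, $r5:8}  ⟨branch fallthrough⟩
[4] ori   $r2, $r0, 11  →  {$r0:0, $r1:65522, $r2:11, $r3:11, $r4:14, $r5:8}
[5] xori  $r3, $r2, 15  →  {$r0:0, $r1:65522, $r2:11, $r3:4, $r4:14, $r5:8}
[6] or   $r5, $r4, $r0  →  {$r0:0, $r1:65522, $r2:11, $r3:4, $r4:14, $r5:14}
[7] bne  $r2, $r4, L10  →  {$r0:0, $r1:65522, $r2:11, $r3:4, $r4:14, $r5:14}  ⟨branch taken⟩
[8] xor  $r4, $r3, $r2  →  {$r0:0, $r1:65522, $r2:11, $r3:4, $r4:15, $r5:14}
[10] sub  $r1, $r0, $r4  →  {$r0:0, $r1:65521, $r2:11, $r3:4, $r4:15, $r5:14}

65521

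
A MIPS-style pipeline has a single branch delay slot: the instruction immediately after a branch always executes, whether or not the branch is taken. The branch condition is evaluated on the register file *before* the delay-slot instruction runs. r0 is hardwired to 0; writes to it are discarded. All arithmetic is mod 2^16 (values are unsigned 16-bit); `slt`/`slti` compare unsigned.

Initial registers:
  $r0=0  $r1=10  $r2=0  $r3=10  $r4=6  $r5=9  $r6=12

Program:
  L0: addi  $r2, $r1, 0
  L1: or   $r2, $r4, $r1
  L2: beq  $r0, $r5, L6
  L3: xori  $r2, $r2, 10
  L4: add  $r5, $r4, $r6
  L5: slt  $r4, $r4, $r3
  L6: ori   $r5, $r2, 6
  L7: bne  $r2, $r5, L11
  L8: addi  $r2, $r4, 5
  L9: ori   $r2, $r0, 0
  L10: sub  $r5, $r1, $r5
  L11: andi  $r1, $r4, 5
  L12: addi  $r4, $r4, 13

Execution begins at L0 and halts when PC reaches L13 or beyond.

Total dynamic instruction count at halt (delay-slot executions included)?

11

PC=0  addi  $r2, $r1, 0      | $r0=0 $r1=10 $r2=10 $r3=10 $r4=6 $r5=9 $r6=12
PC=1  or   $r2, $r4, $r1     | $r0=0 $r1=10 $r2=14 $r3=10 $r4=6 $r5=9 $r6=12
PC=2  beq  $r0, $r5, L6      | $r0=0 $r1=10 $r2=14 $r3=10 $r4=6 $r5=9 $r6=12  [not taken]
PC=3  xori  $r2, $r2, 10     | $r0=0 $r1=10 $r2=4 $r3=10 $r4=6 $r5=9 $r6=12
PC=4  add  $r5, $r4, $r6     | $r0=0 $r1=10 $r2=4 $r3=10 $r4=6 $r5=18 $r6=12
PC=5  slt  $r4, $r4, $r3     | $r0=0 $r1=10 $r2=4 $r3=10 $r4=1 $r5=18 $r6=12
PC=6  ori   $r5, $r2, 6      | $r0=0 $r1=10 $r2=4 $r3=10 $r4=1 $r5=6 $r6=12
PC=7  bne  $r2, $r5, L11     | $r0=0 $r1=10 $r2=4 $r3=10 $r4=1 $r5=6 $r6=12  [TAKEN]
PC=8  addi  $r2, $r4, 5      | $r0=0 $r1=10 $r2=6 $r3=10 $r4=1 $r5=6 $r6=12
PC=11 andi  $r1, $r4, 5      | $r0=0 $r1=1 $r2=6 $r3=10 $r4=1 $r5=6 $r6=12
PC=12 addi  $r4, $r4, 13     | $r0=0 $r1=1 $r2=6 $r3=10 $r4=14 $r5=6 $r6=12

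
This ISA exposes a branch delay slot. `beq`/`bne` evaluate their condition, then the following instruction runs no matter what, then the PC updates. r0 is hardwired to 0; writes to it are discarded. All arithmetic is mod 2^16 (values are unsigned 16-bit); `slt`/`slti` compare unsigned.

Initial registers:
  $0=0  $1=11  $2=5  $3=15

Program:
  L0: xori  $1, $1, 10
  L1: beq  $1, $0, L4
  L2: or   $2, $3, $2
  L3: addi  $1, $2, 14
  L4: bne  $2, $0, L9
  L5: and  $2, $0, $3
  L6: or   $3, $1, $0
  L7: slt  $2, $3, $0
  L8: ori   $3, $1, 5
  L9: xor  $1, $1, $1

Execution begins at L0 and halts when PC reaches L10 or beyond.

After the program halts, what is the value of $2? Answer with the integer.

#0 xori  $1, $1, 10 ; 0/1/5/15
#1 beq  $1, $0, L4 ; 0/1/5/15 ; →fallthru
#2 or   $2, $3, $2 ; 0/1/15/15
#3 addi  $1, $2, 14 ; 0/29/15/15
#4 bne  $2, $0, L9 ; 0/29/15/15 ; →target
#5 and  $2, $0, $3 ; 0/29/0/15
#9 xor  $1, $1, $1 ; 0/0/0/15

0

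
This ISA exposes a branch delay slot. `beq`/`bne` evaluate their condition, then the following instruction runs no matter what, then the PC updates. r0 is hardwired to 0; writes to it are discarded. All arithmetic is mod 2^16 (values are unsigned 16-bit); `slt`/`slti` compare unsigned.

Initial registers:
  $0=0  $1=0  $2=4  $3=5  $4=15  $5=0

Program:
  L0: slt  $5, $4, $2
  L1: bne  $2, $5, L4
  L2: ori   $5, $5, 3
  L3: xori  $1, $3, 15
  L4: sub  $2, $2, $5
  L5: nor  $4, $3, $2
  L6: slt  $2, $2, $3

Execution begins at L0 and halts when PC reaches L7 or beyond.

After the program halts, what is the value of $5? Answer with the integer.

[0] slt  $5, $4, $2  →  {$0:0, $1:0, $2:4, $3:5, $4:15, $5:0}
[1] bne  $2, $5, L4  →  {$0:0, $1:0, $2:4, $3:5, $4:15, $5:0}  ⟨branch taken⟩
[2] ori   $5, $5, 3  →  {$0:0, $1:0, $2:4, $3:5, $4:15, $5:3}
[4] sub  $2, $2, $5  →  {$0:0, $1:0, $2:1, $3:5, $4:15, $5:3}
[5] nor  $4, $3, $2  →  {$0:0, $1:0, $2:1, $3:5, $4:65530, $5:3}
[6] slt  $2, $2, $3  →  {$0:0, $1:0, $2:1, $3:5, $4:65530, $5:3}

3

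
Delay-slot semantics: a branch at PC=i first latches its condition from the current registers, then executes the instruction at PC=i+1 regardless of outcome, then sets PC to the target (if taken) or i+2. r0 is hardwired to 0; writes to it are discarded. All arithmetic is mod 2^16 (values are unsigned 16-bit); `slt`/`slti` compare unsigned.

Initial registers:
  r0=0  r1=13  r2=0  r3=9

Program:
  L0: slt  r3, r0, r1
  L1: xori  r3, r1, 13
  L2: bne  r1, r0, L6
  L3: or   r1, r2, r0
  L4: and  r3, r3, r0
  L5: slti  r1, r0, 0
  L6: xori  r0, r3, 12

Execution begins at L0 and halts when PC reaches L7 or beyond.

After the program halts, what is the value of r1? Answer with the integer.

0

[0] slt  r3, r0, r1  →  {r0:0, r1:13, r2:0, r3:1}
[1] xori  r3, r1, 13  →  {r0:0, r1:13, r2:0, r3:0}
[2] bne  r1, r0, L6  →  {r0:0, r1:13, r2:0, r3:0}  ⟨branch taken⟩
[3] or   r1, r2, r0  →  {r0:0, r1:0, r2:0, r3:0}
[6] xori  r0, r3, 12  →  {r0:0, r1:0, r2:0, r3:0}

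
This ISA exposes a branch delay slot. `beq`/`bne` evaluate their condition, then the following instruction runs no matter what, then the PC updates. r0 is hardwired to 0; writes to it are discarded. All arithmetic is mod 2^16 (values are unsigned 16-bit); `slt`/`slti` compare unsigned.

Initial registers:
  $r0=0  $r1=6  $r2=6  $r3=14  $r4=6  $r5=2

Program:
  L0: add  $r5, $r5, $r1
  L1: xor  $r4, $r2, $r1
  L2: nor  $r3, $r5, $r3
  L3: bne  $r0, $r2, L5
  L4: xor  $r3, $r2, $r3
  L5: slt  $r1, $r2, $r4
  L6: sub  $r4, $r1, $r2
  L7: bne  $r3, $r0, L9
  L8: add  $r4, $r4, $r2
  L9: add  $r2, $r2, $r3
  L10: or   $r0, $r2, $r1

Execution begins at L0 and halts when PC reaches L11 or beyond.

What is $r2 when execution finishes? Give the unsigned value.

PC=0  add  $r5, $r5, $r1     | $r0=0 $r1=6 $r2=6 $r3=14 $r4=6 $r5=8
PC=1  xor  $r4, $r2, $r1     | $r0=0 $r1=6 $r2=6 $r3=14 $r4=0 $r5=8
PC=2  nor  $r3, $r5, $r3     | $r0=0 $r1=6 $r2=6 $r3=65521 $r4=0 $r5=8
PC=3  bne  $r0, $r2, L5      | $r0=0 $r1=6 $r2=6 $r3=65521 $r4=0 $r5=8  [TAKEN]
PC=4  xor  $r3, $r2, $r3     | $r0=0 $r1=6 $r2=6 $r3=65527 $r4=0 $r5=8
PC=5  slt  $r1, $r2, $r4     | $r0=0 $r1=0 $r2=6 $r3=65527 $r4=0 $r5=8
PC=6  sub  $r4, $r1, $r2     | $r0=0 $r1=0 $r2=6 $r3=65527 $r4=65530 $r5=8
PC=7  bne  $r3, $r0, L9      | $r0=0 $r1=0 $r2=6 $r3=65527 $r4=65530 $r5=8  [TAKEN]
PC=8  add  $r4, $r4, $r2     | $r0=0 $r1=0 $r2=6 $r3=65527 $r4=0 $r5=8
PC=9  add  $r2, $r2, $r3     | $r0=0 $r1=0 $r2=65533 $r3=65527 $r4=0 $r5=8
PC=10 or   $r0, $r2, $r1     | $r0=0 $r1=0 $r2=65533 $r3=65527 $r4=0 $r5=8

65533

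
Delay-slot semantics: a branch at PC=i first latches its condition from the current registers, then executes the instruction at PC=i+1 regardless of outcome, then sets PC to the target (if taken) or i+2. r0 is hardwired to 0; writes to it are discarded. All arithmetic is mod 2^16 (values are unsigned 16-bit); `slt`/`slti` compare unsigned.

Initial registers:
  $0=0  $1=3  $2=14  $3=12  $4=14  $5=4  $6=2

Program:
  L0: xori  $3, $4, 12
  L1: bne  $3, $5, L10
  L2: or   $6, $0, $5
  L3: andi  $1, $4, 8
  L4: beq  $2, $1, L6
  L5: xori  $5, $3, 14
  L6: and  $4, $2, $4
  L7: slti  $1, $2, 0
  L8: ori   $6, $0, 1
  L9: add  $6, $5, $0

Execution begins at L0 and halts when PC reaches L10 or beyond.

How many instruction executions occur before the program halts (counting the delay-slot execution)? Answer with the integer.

[0] xori  $3, $4, 12  →  {$0:0, $1:3, $2:14, $3:2, $4:14, $5:4, $6:2}
[1] bne  $3, $5, L10  →  {$0:0, $1:3, $2:14, $3:2, $4:14, $5:4, $6:2}  ⟨branch taken⟩
[2] or   $6, $0, $5  →  {$0:0, $1:3, $2:14, $3:2, $4:14, $5:4, $6:4}

3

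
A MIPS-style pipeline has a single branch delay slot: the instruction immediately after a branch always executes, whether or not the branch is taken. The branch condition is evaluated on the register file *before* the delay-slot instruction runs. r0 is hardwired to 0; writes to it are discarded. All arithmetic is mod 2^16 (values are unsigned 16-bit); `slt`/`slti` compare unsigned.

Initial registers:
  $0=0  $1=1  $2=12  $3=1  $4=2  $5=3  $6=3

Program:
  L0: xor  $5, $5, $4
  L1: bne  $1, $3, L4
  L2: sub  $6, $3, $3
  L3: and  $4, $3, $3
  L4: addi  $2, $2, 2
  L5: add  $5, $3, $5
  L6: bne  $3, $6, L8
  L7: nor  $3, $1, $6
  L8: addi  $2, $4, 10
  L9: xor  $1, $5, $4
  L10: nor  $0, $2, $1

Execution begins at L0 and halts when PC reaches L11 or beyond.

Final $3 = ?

65534

[0] xor  $5, $5, $4  →  {$0:0, $1:1, $2:12, $3:1, $4:2, $5:1, $6:3}
[1] bne  $1, $3, L4  →  {$0:0, $1:1, $2:12, $3:1, $4:2, $5:1, $6:3}  ⟨branch fallthrough⟩
[2] sub  $6, $3, $3  →  {$0:0, $1:1, $2:12, $3:1, $4:2, $5:1, $6:0}
[3] and  $4, $3, $3  →  {$0:0, $1:1, $2:12, $3:1, $4:1, $5:1, $6:0}
[4] addi  $2, $2, 2  →  {$0:0, $1:1, $2:14, $3:1, $4:1, $5:1, $6:0}
[5] add  $5, $3, $5  →  {$0:0, $1:1, $2:14, $3:1, $4:1, $5:2, $6:0}
[6] bne  $3, $6, L8  →  {$0:0, $1:1, $2:14, $3:1, $4:1, $5:2, $6:0}  ⟨branch taken⟩
[7] nor  $3, $1, $6  →  {$0:0, $1:1, $2:14, $3:65534, $4:1, $5:2, $6:0}
[8] addi  $2, $4, 10  →  {$0:0, $1:1, $2:11, $3:65534, $4:1, $5:2, $6:0}
[9] xor  $1, $5, $4  →  {$0:0, $1:3, $2:11, $3:65534, $4:1, $5:2, $6:0}
[10] nor  $0, $2, $1  →  {$0:0, $1:3, $2:11, $3:65534, $4:1, $5:2, $6:0}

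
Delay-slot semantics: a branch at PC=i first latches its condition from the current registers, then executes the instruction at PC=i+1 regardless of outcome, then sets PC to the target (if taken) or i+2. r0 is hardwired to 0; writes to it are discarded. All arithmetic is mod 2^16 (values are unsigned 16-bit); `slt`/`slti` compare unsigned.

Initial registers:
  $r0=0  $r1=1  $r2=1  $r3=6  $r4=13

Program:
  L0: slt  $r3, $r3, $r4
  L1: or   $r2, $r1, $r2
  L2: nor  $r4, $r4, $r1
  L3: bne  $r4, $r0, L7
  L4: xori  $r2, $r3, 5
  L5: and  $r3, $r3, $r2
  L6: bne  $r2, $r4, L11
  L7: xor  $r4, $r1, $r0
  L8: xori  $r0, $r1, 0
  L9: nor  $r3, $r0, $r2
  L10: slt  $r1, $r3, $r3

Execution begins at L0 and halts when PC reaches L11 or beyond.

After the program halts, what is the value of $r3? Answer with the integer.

65531

#0 slt  $r3, $r3, $r4 ; 0/1/1/1/13
#1 or   $r2, $r1, $r2 ; 0/1/1/1/13
#2 nor  $r4, $r4, $r1 ; 0/1/1/1/65522
#3 bne  $r4, $r0, L7 ; 0/1/1/1/65522 ; →target
#4 xori  $r2, $r3, 5 ; 0/1/4/1/65522
#7 xor  $r4, $r1, $r0 ; 0/1/4/1/1
#8 xori  $r0, $r1, 0 ; 0/1/4/1/1
#9 nor  $r3, $r0, $r2 ; 0/1/4/65531/1
#10 slt  $r1, $r3, $r3 ; 0/0/4/65531/1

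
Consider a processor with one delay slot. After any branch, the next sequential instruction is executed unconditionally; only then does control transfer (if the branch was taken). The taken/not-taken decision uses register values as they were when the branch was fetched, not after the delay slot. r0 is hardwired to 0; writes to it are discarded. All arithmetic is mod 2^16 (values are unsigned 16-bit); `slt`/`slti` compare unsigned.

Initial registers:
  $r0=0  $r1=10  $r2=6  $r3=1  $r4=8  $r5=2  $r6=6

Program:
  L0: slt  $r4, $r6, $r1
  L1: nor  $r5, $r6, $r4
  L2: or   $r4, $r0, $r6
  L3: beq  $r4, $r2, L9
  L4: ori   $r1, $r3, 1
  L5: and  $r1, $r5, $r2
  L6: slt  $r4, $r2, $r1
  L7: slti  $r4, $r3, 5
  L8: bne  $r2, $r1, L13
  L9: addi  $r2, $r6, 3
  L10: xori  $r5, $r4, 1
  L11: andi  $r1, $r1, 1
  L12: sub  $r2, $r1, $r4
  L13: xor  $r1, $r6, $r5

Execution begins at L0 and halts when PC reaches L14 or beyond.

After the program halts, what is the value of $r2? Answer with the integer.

[0] slt  $r4, $r6, $r1  →  {$r0:0, $r1:10, $r2:6, $r3:1, $r4:1, $r5:2, $r6:6}
[1] nor  $r5, $r6, $r4  →  {$r0:0, $r1:10, $r2:6, $r3:1, $r4:1, $r5:65528, $r6:6}
[2] or   $r4, $r0, $r6  →  {$r0:0, $r1:10, $r2:6, $r3:1, $r4:6, $r5:65528, $r6:6}
[3] beq  $r4, $r2, L9  →  {$r0:0, $r1:10, $r2:6, $r3:1, $r4:6, $r5:65528, $r6:6}  ⟨branch taken⟩
[4] ori   $r1, $r3, 1  →  {$r0:0, $r1:1, $r2:6, $r3:1, $r4:6, $r5:65528, $r6:6}
[9] addi  $r2, $r6, 3  →  {$r0:0, $r1:1, $r2:9, $r3:1, $r4:6, $r5:65528, $r6:6}
[10] xori  $r5, $r4, 1  →  {$r0:0, $r1:1, $r2:9, $r3:1, $r4:6, $r5:7, $r6:6}
[11] andi  $r1, $r1, 1  →  {$r0:0, $r1:1, $r2:9, $r3:1, $r4:6, $r5:7, $r6:6}
[12] sub  $r2, $r1, $r4  →  {$r0:0, $r1:1, $r2:65531, $r3:1, $r4:6, $r5:7, $r6:6}
[13] xor  $r1, $r6, $r5  →  {$r0:0, $r1:1, $r2:65531, $r3:1, $r4:6, $r5:7, $r6:6}

65531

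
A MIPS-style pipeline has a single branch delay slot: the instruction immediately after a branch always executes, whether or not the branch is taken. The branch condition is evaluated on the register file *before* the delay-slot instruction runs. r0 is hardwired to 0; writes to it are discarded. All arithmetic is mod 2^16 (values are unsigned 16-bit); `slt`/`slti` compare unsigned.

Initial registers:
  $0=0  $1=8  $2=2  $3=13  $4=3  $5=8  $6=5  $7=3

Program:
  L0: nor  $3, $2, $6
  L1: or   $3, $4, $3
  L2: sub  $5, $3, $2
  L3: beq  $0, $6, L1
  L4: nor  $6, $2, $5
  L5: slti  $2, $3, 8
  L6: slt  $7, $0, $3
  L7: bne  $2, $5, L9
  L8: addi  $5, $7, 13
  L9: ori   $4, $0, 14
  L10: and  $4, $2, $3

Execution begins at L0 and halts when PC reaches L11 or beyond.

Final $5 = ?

[0] nor  $3, $2, $6  →  {$0:0, $1:8, $2:2, $3:65528, $4:3, $5:8, $6:5, $7:3}
[1] or   $3, $4, $3  →  {$0:0, $1:8, $2:2, $3:65531, $4:3, $5:8, $6:5, $7:3}
[2] sub  $5, $3, $2  →  {$0:0, $1:8, $2:2, $3:65531, $4:3, $5:65529, $6:5, $7:3}
[3] beq  $0, $6, L1  →  {$0:0, $1:8, $2:2, $3:65531, $4:3, $5:65529, $6:5, $7:3}  ⟨branch fallthrough⟩
[4] nor  $6, $2, $5  →  {$0:0, $1:8, $2:2, $3:65531, $4:3, $5:65529, $6:4, $7:3}
[5] slti  $2, $3, 8  →  {$0:0, $1:8, $2:0, $3:65531, $4:3, $5:65529, $6:4, $7:3}
[6] slt  $7, $0, $3  →  {$0:0, $1:8, $2:0, $3:65531, $4:3, $5:65529, $6:4, $7:1}
[7] bne  $2, $5, L9  →  {$0:0, $1:8, $2:0, $3:65531, $4:3, $5:65529, $6:4, $7:1}  ⟨branch taken⟩
[8] addi  $5, $7, 13  →  {$0:0, $1:8, $2:0, $3:65531, $4:3, $5:14, $6:4, $7:1}
[9] ori   $4, $0, 14  →  {$0:0, $1:8, $2:0, $3:65531, $4:14, $5:14, $6:4, $7:1}
[10] and  $4, $2, $3  →  {$0:0, $1:8, $2:0, $3:65531, $4:0, $5:14, $6:4, $7:1}

14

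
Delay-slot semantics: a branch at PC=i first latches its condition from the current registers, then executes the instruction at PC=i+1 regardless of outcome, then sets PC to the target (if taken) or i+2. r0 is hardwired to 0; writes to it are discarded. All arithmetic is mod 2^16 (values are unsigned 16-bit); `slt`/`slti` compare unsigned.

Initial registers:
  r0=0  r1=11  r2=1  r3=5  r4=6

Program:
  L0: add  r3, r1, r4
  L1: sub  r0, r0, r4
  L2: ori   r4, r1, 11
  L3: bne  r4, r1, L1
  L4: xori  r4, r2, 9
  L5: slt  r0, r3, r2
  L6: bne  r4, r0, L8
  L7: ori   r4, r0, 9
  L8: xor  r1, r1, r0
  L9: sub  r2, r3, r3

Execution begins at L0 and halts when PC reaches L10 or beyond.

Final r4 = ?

9

[0] add  r3, r1, r4  →  {r0:0, r1:11, r2:1, r3:17, r4:6}
[1] sub  r0, r0, r4  →  {r0:0, r1:11, r2:1, r3:17, r4:6}
[2] ori   r4, r1, 11  →  {r0:0, r1:11, r2:1, r3:17, r4:11}
[3] bne  r4, r1, L1  →  {r0:0, r1:11, r2:1, r3:17, r4:11}  ⟨branch fallthrough⟩
[4] xori  r4, r2, 9  →  {r0:0, r1:11, r2:1, r3:17, r4:8}
[5] slt  r0, r3, r2  →  {r0:0, r1:11, r2:1, r3:17, r4:8}
[6] bne  r4, r0, L8  →  {r0:0, r1:11, r2:1, r3:17, r4:8}  ⟨branch taken⟩
[7] ori   r4, r0, 9  →  {r0:0, r1:11, r2:1, r3:17, r4:9}
[8] xor  r1, r1, r0  →  {r0:0, r1:11, r2:1, r3:17, r4:9}
[9] sub  r2, r3, r3  →  {r0:0, r1:11, r2:0, r3:17, r4:9}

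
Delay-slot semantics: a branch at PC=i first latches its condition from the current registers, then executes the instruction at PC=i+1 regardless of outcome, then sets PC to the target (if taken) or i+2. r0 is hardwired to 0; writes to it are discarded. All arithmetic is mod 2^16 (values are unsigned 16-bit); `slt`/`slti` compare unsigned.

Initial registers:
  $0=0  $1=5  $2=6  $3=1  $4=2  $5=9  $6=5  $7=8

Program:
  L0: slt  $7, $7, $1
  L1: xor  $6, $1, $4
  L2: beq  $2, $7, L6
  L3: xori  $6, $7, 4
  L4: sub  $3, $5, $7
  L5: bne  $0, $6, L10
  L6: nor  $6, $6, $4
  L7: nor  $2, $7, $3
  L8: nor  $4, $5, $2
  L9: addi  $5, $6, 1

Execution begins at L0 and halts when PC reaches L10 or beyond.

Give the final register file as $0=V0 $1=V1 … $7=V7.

$0=0 $1=5 $2=6 $3=9 $4=2 $5=9 $6=65529 $7=0

[0] slt  $7, $7, $1  →  {$0:0, $1:5, $2:6, $3:1, $4:2, $5:9, $6:5, $7:0}
[1] xor  $6, $1, $4  →  {$0:0, $1:5, $2:6, $3:1, $4:2, $5:9, $6:7, $7:0}
[2] beq  $2, $7, L6  →  {$0:0, $1:5, $2:6, $3:1, $4:2, $5:9, $6:7, $7:0}  ⟨branch fallthrough⟩
[3] xori  $6, $7, 4  →  {$0:0, $1:5, $2:6, $3:1, $4:2, $5:9, $6:4, $7:0}
[4] sub  $3, $5, $7  →  {$0:0, $1:5, $2:6, $3:9, $4:2, $5:9, $6:4, $7:0}
[5] bne  $0, $6, L10  →  {$0:0, $1:5, $2:6, $3:9, $4:2, $5:9, $6:4, $7:0}  ⟨branch taken⟩
[6] nor  $6, $6, $4  →  {$0:0, $1:5, $2:6, $3:9, $4:2, $5:9, $6:65529, $7:0}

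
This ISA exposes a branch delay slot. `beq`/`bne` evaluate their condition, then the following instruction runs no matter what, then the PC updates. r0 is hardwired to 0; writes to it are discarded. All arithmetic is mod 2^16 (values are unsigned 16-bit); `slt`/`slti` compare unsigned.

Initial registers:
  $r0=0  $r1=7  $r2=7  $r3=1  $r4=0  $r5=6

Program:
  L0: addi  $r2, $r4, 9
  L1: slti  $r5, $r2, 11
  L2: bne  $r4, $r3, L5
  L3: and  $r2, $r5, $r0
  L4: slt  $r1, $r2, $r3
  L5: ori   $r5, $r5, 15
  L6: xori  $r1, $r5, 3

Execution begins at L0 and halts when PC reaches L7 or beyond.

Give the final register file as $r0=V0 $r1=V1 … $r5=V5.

$r0=0 $r1=12 $r2=0 $r3=1 $r4=0 $r5=15

  step pc=0: addi  $r2, $r4, 9  regs=(0,7,9,1,0,6)
  step pc=1: slti  $r5, $r2, 11  regs=(0,7,9,1,0,1)
  step pc=2: bne  $r4, $r3, L5  cond=T  regs=(0,7,9,1,0,1)
  step pc=3: and  $r2, $r5, $r0  regs=(0,7,0,1,0,1)
  step pc=5: ori   $r5, $r5, 15  regs=(0,7,0,1,0,15)
  step pc=6: xori  $r1, $r5, 3  regs=(0,12,0,1,0,15)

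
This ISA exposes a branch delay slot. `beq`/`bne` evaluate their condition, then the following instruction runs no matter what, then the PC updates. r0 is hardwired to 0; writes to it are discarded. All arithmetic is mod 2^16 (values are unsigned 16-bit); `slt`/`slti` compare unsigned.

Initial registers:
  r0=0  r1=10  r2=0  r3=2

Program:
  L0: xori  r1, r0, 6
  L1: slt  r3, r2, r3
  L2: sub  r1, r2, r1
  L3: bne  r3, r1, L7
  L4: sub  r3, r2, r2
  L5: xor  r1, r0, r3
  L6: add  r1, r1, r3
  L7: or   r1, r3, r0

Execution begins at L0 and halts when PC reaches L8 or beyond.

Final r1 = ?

PC=0  xori  r1, r0, 6        | r0=0 r1=6 r2=0 r3=2
PC=1  slt  r3, r2, r3        | r0=0 r1=6 r2=0 r3=1
PC=2  sub  r1, r2, r1        | r0=0 r1=65530 r2=0 r3=1
PC=3  bne  r3, r1, L7        | r0=0 r1=65530 r2=0 r3=1  [TAKEN]
PC=4  sub  r3, r2, r2        | r0=0 r1=65530 r2=0 r3=0
PC=7  or   r1, r3, r0        | r0=0 r1=0 r2=0 r3=0

0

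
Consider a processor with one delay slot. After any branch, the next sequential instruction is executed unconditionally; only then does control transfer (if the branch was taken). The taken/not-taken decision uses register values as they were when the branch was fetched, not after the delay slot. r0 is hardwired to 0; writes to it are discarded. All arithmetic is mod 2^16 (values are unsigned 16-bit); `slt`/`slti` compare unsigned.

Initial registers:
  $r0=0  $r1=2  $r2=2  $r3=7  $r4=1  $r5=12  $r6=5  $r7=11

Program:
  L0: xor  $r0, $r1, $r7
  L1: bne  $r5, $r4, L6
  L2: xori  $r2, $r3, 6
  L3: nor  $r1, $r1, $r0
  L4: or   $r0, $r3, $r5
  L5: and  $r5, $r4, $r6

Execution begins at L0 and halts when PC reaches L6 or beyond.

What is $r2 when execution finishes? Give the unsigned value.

1

  step pc=0: xor  $r0, $r1, $r7  regs=(0,2,2,7,1,12,5,11)
  step pc=1: bne  $r5, $r4, L6  cond=T  regs=(0,2,2,7,1,12,5,11)
  step pc=2: xori  $r2, $r3, 6  regs=(0,2,1,7,1,12,5,11)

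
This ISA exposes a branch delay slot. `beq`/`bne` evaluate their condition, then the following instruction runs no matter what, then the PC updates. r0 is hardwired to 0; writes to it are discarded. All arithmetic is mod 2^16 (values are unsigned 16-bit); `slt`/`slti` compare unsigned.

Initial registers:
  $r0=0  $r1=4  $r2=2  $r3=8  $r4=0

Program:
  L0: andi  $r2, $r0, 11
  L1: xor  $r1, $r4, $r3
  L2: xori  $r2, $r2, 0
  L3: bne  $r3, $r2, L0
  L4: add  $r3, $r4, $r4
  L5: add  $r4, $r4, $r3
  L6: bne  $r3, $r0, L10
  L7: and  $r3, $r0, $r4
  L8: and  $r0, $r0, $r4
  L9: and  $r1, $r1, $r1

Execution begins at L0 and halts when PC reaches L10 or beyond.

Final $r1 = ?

0

[0] andi  $r2, $r0, 11  →  {$r0:0, $r1:4, $r2:0, $r3:8, $r4:0}
[1] xor  $r1, $r4, $r3  →  {$r0:0, $r1:8, $r2:0, $r3:8, $r4:0}
[2] xori  $r2, $r2, 0  →  {$r0:0, $r1:8, $r2:0, $r3:8, $r4:0}
[3] bne  $r3, $r2, L0  →  {$r0:0, $r1:8, $r2:0, $r3:8, $r4:0}  ⟨branch taken⟩
[4] add  $r3, $r4, $r4  →  {$r0:0, $r1:8, $r2:0, $r3:0, $r4:0}
[0] andi  $r2, $r0, 11  →  {$r0:0, $r1:8, $r2:0, $r3:0, $r4:0}
[1] xor  $r1, $r4, $r3  →  {$r0:0, $r1:0, $r2:0, $r3:0, $r4:0}
[2] xori  $r2, $r2, 0  →  {$r0:0, $r1:0, $r2:0, $r3:0, $r4:0}
[3] bne  $r3, $r2, L0  →  {$r0:0, $r1:0, $r2:0, $r3:0, $r4:0}  ⟨branch fallthrough⟩
[4] add  $r3, $r4, $r4  →  {$r0:0, $r1:0, $r2:0, $r3:0, $r4:0}
[5] add  $r4, $r4, $r3  →  {$r0:0, $r1:0, $r2:0, $r3:0, $r4:0}
[6] bne  $r3, $r0, L10  →  {$r0:0, $r1:0, $r2:0, $r3:0, $r4:0}  ⟨branch fallthrough⟩
[7] and  $r3, $r0, $r4  →  {$r0:0, $r1:0, $r2:0, $r3:0, $r4:0}
[8] and  $r0, $r0, $r4  →  {$r0:0, $r1:0, $r2:0, $r3:0, $r4:0}
[9] and  $r1, $r1, $r1  →  {$r0:0, $r1:0, $r2:0, $r3:0, $r4:0}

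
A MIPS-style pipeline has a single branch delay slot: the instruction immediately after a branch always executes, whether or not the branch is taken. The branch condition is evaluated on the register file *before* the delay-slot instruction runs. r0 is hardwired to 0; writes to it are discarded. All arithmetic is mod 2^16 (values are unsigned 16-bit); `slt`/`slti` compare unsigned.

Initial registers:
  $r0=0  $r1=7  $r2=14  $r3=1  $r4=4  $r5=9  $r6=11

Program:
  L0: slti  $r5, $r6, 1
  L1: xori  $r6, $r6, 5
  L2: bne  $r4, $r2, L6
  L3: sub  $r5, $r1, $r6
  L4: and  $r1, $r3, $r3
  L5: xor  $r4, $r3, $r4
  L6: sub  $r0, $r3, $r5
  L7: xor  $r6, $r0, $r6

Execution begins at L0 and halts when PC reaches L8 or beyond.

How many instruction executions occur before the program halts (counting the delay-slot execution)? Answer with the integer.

6

#0 slti  $r5, $r6, 1 ; 0/7/14/1/4/0/11
#1 xori  $r6, $r6, 5 ; 0/7/14/1/4/0/14
#2 bne  $r4, $r2, L6 ; 0/7/14/1/4/0/14 ; →target
#3 sub  $r5, $r1, $r6 ; 0/7/14/1/4/65529/14
#6 sub  $r0, $r3, $r5 ; 0/7/14/1/4/65529/14
#7 xor  $r6, $r0, $r6 ; 0/7/14/1/4/65529/14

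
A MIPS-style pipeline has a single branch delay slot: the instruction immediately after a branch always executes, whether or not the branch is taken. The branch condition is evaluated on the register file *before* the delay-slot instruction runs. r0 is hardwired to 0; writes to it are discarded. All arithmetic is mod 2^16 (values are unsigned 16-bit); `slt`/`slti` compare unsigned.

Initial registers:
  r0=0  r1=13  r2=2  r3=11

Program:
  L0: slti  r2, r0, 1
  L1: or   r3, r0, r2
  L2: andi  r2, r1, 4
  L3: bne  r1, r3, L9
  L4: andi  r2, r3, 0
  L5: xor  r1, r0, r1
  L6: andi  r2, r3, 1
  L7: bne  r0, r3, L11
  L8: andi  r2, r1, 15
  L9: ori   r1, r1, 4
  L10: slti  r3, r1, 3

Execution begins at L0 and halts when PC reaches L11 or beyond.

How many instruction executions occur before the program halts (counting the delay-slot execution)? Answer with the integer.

7

#0 slti  r2, r0, 1 ; 0/13/1/11
#1 or   r3, r0, r2 ; 0/13/1/1
#2 andi  r2, r1, 4 ; 0/13/4/1
#3 bne  r1, r3, L9 ; 0/13/4/1 ; →target
#4 andi  r2, r3, 0 ; 0/13/0/1
#9 ori   r1, r1, 4 ; 0/13/0/1
#10 slti  r3, r1, 3 ; 0/13/0/0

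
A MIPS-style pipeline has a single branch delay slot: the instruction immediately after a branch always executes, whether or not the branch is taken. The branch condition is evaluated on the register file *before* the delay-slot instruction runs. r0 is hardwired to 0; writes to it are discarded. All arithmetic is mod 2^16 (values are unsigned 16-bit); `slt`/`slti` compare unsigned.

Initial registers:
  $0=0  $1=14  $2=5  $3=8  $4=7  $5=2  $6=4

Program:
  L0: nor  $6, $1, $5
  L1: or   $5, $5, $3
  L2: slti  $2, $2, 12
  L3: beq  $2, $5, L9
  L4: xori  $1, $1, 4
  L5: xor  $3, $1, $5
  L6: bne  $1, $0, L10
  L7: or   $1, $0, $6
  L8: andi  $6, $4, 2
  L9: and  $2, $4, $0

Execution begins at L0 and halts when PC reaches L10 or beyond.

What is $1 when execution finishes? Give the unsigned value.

65521

  step pc=0: nor  $6, $1, $5  regs=(0,14,5,8,7,2,65521)
  step pc=1: or   $5, $5, $3  regs=(0,14,5,8,7,10,65521)
  step pc=2: slti  $2, $2, 12  regs=(0,14,1,8,7,10,65521)
  step pc=3: beq  $2, $5, L9  cond=F  regs=(0,14,1,8,7,10,65521)
  step pc=4: xori  $1, $1, 4  regs=(0,10,1,8,7,10,65521)
  step pc=5: xor  $3, $1, $5  regs=(0,10,1,0,7,10,65521)
  step pc=6: bne  $1, $0, L10  cond=T  regs=(0,10,1,0,7,10,65521)
  step pc=7: or   $1, $0, $6  regs=(0,65521,1,0,7,10,65521)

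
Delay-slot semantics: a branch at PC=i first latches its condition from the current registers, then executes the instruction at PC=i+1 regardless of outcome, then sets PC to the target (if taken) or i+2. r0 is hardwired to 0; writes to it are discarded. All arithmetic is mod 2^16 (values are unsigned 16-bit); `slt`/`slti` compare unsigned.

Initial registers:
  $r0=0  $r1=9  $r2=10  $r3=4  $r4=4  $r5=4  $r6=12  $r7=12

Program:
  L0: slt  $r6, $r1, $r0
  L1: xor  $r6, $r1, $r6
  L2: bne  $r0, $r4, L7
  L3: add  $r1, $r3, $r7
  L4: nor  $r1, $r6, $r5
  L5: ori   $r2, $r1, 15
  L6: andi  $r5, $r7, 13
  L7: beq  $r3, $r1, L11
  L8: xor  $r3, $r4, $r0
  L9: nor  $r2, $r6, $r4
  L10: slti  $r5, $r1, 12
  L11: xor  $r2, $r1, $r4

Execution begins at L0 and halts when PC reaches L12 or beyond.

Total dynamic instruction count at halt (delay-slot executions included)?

9

[0] slt  $r6, $r1, $r0  →  {$r0:0, $r1:9, $r2:10, $r3:4, $r4:4, $r5:4, $r6:0, $r7:12}
[1] xor  $r6, $r1, $r6  →  {$r0:0, $r1:9, $r2:10, $r3:4, $r4:4, $r5:4, $r6:9, $r7:12}
[2] bne  $r0, $r4, L7  →  {$r0:0, $r1:9, $r2:10, $r3:4, $r4:4, $r5:4, $r6:9, $r7:12}  ⟨branch taken⟩
[3] add  $r1, $r3, $r7  →  {$r0:0, $r1:16, $r2:10, $r3:4, $r4:4, $r5:4, $r6:9, $r7:12}
[7] beq  $r3, $r1, L11  →  {$r0:0, $r1:16, $r2:10, $r3:4, $r4:4, $r5:4, $r6:9, $r7:12}  ⟨branch fallthrough⟩
[8] xor  $r3, $r4, $r0  →  {$r0:0, $r1:16, $r2:10, $r3:4, $r4:4, $r5:4, $r6:9, $r7:12}
[9] nor  $r2, $r6, $r4  →  {$r0:0, $r1:16, $r2:65522, $r3:4, $r4:4, $r5:4, $r6:9, $r7:12}
[10] slti  $r5, $r1, 12  →  {$r0:0, $r1:16, $r2:65522, $r3:4, $r4:4, $r5:0, $r6:9, $r7:12}
[11] xor  $r2, $r1, $r4  →  {$r0:0, $r1:16, $r2:20, $r3:4, $r4:4, $r5:0, $r6:9, $r7:12}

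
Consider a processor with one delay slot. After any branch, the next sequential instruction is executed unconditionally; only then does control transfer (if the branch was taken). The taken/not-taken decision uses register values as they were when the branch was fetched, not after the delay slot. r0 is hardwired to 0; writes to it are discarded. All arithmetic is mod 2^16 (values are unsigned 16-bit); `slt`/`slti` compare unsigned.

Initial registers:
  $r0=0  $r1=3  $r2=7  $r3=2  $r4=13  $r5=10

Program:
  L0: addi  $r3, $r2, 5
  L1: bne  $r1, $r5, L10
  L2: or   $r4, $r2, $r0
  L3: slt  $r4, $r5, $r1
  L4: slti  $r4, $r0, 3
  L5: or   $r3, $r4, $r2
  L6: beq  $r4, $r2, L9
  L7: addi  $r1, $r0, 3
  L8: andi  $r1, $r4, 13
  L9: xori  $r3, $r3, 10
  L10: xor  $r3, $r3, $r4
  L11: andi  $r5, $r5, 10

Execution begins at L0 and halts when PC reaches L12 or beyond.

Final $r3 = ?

#0 addi  $r3, $r2, 5 ; 0/3/7/12/13/10
#1 bne  $r1, $r5, L10 ; 0/3/7/12/13/10 ; →target
#2 or   $r4, $r2, $r0 ; 0/3/7/12/7/10
#10 xor  $r3, $r3, $r4 ; 0/3/7/11/7/10
#11 andi  $r5, $r5, 10 ; 0/3/7/11/7/10

11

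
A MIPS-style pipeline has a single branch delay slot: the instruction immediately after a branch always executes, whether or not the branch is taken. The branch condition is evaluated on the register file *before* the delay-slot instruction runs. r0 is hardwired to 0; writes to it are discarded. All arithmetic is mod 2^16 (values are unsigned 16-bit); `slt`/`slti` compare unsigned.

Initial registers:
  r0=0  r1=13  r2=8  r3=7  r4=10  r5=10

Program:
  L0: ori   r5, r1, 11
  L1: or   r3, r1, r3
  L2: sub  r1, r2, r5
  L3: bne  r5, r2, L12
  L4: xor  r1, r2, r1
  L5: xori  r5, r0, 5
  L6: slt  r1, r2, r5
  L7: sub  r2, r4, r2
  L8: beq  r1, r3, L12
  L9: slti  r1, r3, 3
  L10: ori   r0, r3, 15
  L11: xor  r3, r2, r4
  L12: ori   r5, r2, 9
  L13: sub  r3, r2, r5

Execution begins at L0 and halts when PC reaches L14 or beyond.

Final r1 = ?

#0 ori   r5, r1, 11 ; 0/13/8/7/10/15
#1 or   r3, r1, r3 ; 0/13/8/15/10/15
#2 sub  r1, r2, r5 ; 0/65529/8/15/10/15
#3 bne  r5, r2, L12 ; 0/65529/8/15/10/15 ; →target
#4 xor  r1, r2, r1 ; 0/65521/8/15/10/15
#12 ori   r5, r2, 9 ; 0/65521/8/15/10/9
#13 sub  r3, r2, r5 ; 0/65521/8/65535/10/9

65521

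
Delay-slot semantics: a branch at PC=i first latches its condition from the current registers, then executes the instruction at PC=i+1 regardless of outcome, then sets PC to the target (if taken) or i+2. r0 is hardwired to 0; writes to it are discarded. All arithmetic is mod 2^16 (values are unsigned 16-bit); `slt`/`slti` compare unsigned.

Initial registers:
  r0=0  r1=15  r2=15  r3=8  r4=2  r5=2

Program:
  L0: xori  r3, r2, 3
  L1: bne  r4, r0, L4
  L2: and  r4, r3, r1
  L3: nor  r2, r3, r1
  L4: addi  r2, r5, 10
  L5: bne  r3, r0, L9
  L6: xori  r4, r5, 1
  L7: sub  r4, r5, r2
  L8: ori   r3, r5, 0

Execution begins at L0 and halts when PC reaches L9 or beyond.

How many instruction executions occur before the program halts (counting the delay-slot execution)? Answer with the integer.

#0 xori  r3, r2, 3 ; 0/15/15/12/2/2
#1 bne  r4, r0, L4 ; 0/15/15/12/2/2 ; →target
#2 and  r4, r3, r1 ; 0/15/15/12/12/2
#4 addi  r2, r5, 10 ; 0/15/12/12/12/2
#5 bne  r3, r0, L9 ; 0/15/12/12/12/2 ; →target
#6 xori  r4, r5, 1 ; 0/15/12/12/3/2

6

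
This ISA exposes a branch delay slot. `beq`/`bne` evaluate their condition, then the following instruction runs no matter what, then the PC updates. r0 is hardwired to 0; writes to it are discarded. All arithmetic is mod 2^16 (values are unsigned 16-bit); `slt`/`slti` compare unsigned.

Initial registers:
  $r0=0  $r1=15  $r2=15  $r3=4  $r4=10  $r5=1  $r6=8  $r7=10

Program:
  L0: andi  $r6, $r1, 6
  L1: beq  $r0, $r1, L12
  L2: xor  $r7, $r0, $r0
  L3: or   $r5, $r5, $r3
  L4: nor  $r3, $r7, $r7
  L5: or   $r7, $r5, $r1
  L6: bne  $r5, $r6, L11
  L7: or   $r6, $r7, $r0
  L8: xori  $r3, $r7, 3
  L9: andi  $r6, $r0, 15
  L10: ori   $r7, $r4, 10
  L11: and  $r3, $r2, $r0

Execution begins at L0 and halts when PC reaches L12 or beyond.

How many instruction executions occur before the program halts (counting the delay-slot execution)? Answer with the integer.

  step pc=0: andi  $r6, $r1, 6  regs=(0,15,15,4,10,1,6,10)
  step pc=1: beq  $r0, $r1, L12  cond=F  regs=(0,15,15,4,10,1,6,10)
  step pc=2: xor  $r7, $r0, $r0  regs=(0,15,15,4,10,1,6,0)
  step pc=3: or   $r5, $r5, $r3  regs=(0,15,15,4,10,5,6,0)
  step pc=4: nor  $r3, $r7, $r7  regs=(0,15,15,65535,10,5,6,0)
  step pc=5: or   $r7, $r5, $r1  regs=(0,15,15,65535,10,5,6,15)
  step pc=6: bne  $r5, $r6, L11  cond=T  regs=(0,15,15,65535,10,5,6,15)
  step pc=7: or   $r6, $r7, $r0  regs=(0,15,15,65535,10,5,15,15)
  step pc=11: and  $r3, $r2, $r0  regs=(0,15,15,0,10,5,15,15)

9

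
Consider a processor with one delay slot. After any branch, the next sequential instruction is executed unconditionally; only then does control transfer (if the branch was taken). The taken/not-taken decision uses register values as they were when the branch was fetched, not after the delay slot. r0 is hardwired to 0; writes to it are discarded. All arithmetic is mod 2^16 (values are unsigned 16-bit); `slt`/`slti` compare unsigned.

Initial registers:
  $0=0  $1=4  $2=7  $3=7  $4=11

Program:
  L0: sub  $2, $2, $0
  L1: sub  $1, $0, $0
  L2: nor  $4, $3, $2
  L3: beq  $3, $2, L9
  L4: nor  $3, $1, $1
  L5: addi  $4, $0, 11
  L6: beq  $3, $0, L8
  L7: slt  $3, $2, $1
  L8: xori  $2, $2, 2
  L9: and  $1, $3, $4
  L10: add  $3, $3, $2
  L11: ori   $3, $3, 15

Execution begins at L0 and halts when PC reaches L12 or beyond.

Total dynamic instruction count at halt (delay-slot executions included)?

[0] sub  $2, $2, $0  →  {$0:0, $1:4, $2:7, $3:7, $4:11}
[1] sub  $1, $0, $0  →  {$0:0, $1:0, $2:7, $3:7, $4:11}
[2] nor  $4, $3, $2  →  {$0:0, $1:0, $2:7, $3:7, $4:65528}
[3] beq  $3, $2, L9  →  {$0:0, $1:0, $2:7, $3:7, $4:65528}  ⟨branch taken⟩
[4] nor  $3, $1, $1  →  {$0:0, $1:0, $2:7, $3:65535, $4:65528}
[9] and  $1, $3, $4  →  {$0:0, $1:65528, $2:7, $3:65535, $4:65528}
[10] add  $3, $3, $2  →  {$0:0, $1:65528, $2:7, $3:6, $4:65528}
[11] ori   $3, $3, 15  →  {$0:0, $1:65528, $2:7, $3:15, $4:65528}

8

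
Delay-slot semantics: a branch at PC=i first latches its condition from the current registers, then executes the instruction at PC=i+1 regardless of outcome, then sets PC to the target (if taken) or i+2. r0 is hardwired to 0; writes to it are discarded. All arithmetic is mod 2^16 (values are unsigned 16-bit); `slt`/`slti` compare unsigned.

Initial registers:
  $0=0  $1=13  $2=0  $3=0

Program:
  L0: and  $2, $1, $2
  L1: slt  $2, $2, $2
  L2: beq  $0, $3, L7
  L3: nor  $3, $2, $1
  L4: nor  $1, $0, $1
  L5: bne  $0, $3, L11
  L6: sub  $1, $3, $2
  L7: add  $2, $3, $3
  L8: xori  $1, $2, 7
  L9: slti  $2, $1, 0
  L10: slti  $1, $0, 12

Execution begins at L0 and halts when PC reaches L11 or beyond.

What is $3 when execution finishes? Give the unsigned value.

65522

PC=0  and  $2, $1, $2        | $0=0 $1=13 $2=0 $3=0
PC=1  slt  $2, $2, $2        | $0=0 $1=13 $2=0 $3=0
PC=2  beq  $0, $3, L7        | $0=0 $1=13 $2=0 $3=0  [TAKEN]
PC=3  nor  $3, $2, $1        | $0=0 $1=13 $2=0 $3=65522
PC=7  add  $2, $3, $3        | $0=0 $1=13 $2=65508 $3=65522
PC=8  xori  $1, $2, 7        | $0=0 $1=65507 $2=65508 $3=65522
PC=9  slti  $2, $1, 0        | $0=0 $1=65507 $2=0 $3=65522
PC=10 slti  $1, $0, 12       | $0=0 $1=1 $2=0 $3=65522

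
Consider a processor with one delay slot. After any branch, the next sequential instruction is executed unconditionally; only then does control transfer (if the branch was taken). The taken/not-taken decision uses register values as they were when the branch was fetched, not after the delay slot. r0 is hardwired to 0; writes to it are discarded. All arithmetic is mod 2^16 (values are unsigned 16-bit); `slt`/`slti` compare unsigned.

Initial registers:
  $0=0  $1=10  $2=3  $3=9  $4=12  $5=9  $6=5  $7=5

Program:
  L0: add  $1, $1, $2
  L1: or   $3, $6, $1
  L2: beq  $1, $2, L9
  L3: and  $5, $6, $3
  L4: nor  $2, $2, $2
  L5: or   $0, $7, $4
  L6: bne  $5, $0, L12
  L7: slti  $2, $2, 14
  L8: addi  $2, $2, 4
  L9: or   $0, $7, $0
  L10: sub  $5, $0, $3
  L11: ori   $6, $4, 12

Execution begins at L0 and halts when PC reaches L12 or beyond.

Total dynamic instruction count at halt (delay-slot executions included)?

#0 add  $1, $1, $2 ; 0/13/3/9/12/9/5/5
#1 or   $3, $6, $1 ; 0/13/3/13/12/9/5/5
#2 beq  $1, $2, L9 ; 0/13/3/13/12/9/5/5 ; →fallthru
#3 and  $5, $6, $3 ; 0/13/3/13/12/5/5/5
#4 nor  $2, $2, $2 ; 0/13/65532/13/12/5/5/5
#5 or   $0, $7, $4 ; 0/13/65532/13/12/5/5/5
#6 bne  $5, $0, L12 ; 0/13/65532/13/12/5/5/5 ; →target
#7 slti  $2, $2, 14 ; 0/13/0/13/12/5/5/5

8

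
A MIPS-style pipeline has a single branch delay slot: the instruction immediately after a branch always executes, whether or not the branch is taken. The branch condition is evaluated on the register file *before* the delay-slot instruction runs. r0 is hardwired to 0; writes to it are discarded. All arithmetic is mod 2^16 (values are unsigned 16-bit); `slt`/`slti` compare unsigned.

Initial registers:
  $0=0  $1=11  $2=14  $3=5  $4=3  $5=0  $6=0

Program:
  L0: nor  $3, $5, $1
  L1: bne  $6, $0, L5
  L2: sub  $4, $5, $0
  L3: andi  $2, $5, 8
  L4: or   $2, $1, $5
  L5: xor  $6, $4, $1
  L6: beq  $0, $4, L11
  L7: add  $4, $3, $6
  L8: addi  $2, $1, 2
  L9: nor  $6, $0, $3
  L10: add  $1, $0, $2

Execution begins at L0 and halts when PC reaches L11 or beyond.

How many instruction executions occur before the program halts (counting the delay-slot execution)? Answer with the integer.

  step pc=0: nor  $3, $5, $1  regs=(0,11,14,65524,3,0,0)
  step pc=1: bne  $6, $0, L5  cond=F  regs=(0,11,14,65524,3,0,0)
  step pc=2: sub  $4, $5, $0  regs=(0,11,14,65524,0,0,0)
  step pc=3: andi  $2, $5, 8  regs=(0,11,0,65524,0,0,0)
  step pc=4: or   $2, $1, $5  regs=(0,11,11,65524,0,0,0)
  step pc=5: xor  $6, $4, $1  regs=(0,11,11,65524,0,0,11)
  step pc=6: beq  $0, $4, L11  cond=T  regs=(0,11,11,65524,0,0,11)
  step pc=7: add  $4, $3, $6  regs=(0,11,11,65524,65535,0,11)

8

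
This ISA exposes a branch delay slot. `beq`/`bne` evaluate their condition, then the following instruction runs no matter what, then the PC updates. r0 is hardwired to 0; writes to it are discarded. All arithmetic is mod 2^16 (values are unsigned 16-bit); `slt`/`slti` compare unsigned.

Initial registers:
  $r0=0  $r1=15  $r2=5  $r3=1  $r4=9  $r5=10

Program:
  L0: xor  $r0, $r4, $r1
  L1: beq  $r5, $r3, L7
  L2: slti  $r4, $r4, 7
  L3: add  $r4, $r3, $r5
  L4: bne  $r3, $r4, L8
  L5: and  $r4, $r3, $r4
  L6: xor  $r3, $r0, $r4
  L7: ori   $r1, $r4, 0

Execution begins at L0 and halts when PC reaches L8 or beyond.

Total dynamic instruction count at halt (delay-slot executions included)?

6

[0] xor  $r0, $r4, $r1  →  {$r0:0, $r1:15, $r2:5, $r3:1, $r4:9, $r5:10}
[1] beq  $r5, $r3, L7  →  {$r0:0, $r1:15, $r2:5, $r3:1, $r4:9, $r5:10}  ⟨branch fallthrough⟩
[2] slti  $r4, $r4, 7  →  {$r0:0, $r1:15, $r2:5, $r3:1, $r4:0, $r5:10}
[3] add  $r4, $r3, $r5  →  {$r0:0, $r1:15, $r2:5, $r3:1, $r4:11, $r5:10}
[4] bne  $r3, $r4, L8  →  {$r0:0, $r1:15, $r2:5, $r3:1, $r4:11, $r5:10}  ⟨branch taken⟩
[5] and  $r4, $r3, $r4  →  {$r0:0, $r1:15, $r2:5, $r3:1, $r4:1, $r5:10}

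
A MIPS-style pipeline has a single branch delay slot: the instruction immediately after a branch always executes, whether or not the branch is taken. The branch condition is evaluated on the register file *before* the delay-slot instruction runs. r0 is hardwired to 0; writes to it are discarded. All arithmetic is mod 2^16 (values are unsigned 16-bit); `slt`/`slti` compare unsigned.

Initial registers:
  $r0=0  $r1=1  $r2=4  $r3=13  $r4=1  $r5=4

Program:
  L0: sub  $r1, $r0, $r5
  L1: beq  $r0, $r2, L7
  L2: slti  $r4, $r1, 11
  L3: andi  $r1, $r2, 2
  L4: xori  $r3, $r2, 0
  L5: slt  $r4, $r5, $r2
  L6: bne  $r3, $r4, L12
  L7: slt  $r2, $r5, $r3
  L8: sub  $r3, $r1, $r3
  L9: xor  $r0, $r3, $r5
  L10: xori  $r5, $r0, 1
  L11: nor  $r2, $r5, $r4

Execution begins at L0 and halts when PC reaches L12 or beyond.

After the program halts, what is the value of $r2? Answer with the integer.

  step pc=0: sub  $r1, $r0, $r5  regs=(0,65532,4,13,1,4)
  step pc=1: beq  $r0, $r2, L7  cond=F  regs=(0,65532,4,13,1,4)
  step pc=2: slti  $r4, $r1, 11  regs=(0,65532,4,13,0,4)
  step pc=3: andi  $r1, $r2, 2  regs=(0,0,4,13,0,4)
  step pc=4: xori  $r3, $r2, 0  regs=(0,0,4,4,0,4)
  step pc=5: slt  $r4, $r5, $r2  regs=(0,0,4,4,0,4)
  step pc=6: bne  $r3, $r4, L12  cond=T  regs=(0,0,4,4,0,4)
  step pc=7: slt  $r2, $r5, $r3  regs=(0,0,0,4,0,4)

0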